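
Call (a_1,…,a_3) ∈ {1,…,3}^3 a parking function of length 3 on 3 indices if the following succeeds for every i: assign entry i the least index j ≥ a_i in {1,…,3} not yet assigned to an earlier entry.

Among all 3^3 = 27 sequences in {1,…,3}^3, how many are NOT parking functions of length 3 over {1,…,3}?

11

#PF = (3−3+1)·(3+1)^(3−1) = 1·16 = 16 [KW]
One tuple (3,3,1) → sorted (1,3,3): b_2=3>2, not a PF.
Total 27; non-PF = 27−16 = 11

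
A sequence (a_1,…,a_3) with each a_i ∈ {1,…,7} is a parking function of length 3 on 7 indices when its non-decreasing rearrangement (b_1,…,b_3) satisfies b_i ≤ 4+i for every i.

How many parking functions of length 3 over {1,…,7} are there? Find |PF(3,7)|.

#PF = 5·8^2 = 5×64 = 320 (Konheim–Weiss)
Example (7,4,3) → sorted (3,4,7): b_i ≤ 4+i ∀i, a PF.

320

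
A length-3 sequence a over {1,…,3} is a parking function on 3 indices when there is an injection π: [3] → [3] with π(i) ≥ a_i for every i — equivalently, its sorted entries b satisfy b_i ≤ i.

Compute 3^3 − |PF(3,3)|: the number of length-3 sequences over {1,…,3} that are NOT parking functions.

11

|PF(3,3)| = (3+1−3)·(3+1)^{3−1} = 1·16 = 16 (Pollak)
One tuple (2,2,2) → sorted (2,2,2): b_1=2>1, not a PF.
Total 27; non-PF = 27−16 = 11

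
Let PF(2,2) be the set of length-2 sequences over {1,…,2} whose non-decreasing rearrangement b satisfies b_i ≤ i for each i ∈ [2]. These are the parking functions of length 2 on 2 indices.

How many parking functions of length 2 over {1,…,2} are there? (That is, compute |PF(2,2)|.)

|PF(2,2)| = (2−2+1)·(2+1)^(2−1) = 1·3 = 3 (Konheim–Weiss)
Example (1,2) → sorted (1,2): b_i ≤ i ∀i, a PF.

3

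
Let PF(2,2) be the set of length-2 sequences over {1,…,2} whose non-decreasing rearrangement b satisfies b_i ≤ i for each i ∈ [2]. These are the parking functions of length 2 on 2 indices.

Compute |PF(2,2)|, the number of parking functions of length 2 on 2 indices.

|PF(2,2)| = (2+1−2)·(2+1)^{2−1} = 1×3 = 3
Check (2,1) → sorted (1,2): b_i ≤ i ∀i, a PF.

3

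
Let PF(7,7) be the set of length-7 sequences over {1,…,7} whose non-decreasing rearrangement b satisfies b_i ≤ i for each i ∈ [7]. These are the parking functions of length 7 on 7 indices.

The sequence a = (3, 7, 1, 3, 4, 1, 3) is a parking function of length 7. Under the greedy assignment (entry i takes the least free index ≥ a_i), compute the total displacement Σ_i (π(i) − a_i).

6

Σπ = 7·8/2 = 28 (π permutes [7]); Σa = 3+7+1+3+4+1+3 = 22; disp = 28−22 = 6.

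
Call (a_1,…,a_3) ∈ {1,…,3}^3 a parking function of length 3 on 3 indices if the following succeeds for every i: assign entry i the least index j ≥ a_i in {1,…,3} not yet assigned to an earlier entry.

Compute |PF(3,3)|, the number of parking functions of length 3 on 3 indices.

#PF = (4−3)·4^(3−1) = 1·16 = 16
Example (3,1,1) → sorted (1,1,3): b_i ≤ i ∀i, a PF.

16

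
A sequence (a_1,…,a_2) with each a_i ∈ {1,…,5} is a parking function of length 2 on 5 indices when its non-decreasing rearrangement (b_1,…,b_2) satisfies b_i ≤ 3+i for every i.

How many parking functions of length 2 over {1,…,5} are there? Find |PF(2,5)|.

24

Count = (5−2+1)·(5+1)^(2−1) = 4×6 = 24 (Konheim–Weiss)
One tuple (4,1) → sorted (1,4): b_i ≤ 3+i ∀i, a PF.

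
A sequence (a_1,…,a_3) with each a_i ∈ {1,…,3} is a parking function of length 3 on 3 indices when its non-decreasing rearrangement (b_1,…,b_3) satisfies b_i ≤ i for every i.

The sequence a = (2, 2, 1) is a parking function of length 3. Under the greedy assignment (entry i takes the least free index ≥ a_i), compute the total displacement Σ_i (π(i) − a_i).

Σπ = 3·4/2 = 6 (π permutes [3]); Σa = 2+2+1 = 5; disp = 6−5 = 1.

1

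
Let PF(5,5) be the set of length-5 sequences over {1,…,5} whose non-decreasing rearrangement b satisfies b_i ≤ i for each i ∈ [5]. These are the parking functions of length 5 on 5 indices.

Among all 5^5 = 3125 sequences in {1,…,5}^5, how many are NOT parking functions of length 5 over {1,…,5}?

Count = (5−5+1)·(5+1)^(5−1) = 1 · 1296 = 1296 (Konheim–Weiss)
Check (2,3,3,2,2) → sorted (2,2,2,3,3): b_1=2>1, not a PF.
So 3125 − 1296 = 1829 fail.

1829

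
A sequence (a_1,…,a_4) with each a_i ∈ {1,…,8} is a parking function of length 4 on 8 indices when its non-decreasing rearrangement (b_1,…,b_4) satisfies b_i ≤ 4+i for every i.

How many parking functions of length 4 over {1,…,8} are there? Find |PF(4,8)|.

|PF| = (8+1−4)·(8+1)^{4−1} = 5×729 = 3645 (Konheim–Weiss)
Check (4,8,4,7) → sorted (4,4,7,8): b_i ≤ 4+i ∀i, a PF.

3645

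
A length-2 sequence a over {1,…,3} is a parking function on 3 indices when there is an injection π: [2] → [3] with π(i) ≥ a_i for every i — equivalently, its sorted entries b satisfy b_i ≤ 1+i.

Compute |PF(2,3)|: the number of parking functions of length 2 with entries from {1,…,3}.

8

|PF| = (3−2+1)·(3+1)^(2−1) = 2·4 = 8 (Konheim–Weiss)
E.g. (1,3) → sorted (1,3): b_i ≤ 1+i ∀i, a PF.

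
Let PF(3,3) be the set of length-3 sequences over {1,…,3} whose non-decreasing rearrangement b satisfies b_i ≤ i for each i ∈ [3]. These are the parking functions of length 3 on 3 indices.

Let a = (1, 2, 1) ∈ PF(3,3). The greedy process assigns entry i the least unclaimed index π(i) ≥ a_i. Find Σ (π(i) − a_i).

Σπ = 3·4/2 = 6 (π permutes [3]); Σa = 1+2+1 = 4; disp = 6−4 = 2.

2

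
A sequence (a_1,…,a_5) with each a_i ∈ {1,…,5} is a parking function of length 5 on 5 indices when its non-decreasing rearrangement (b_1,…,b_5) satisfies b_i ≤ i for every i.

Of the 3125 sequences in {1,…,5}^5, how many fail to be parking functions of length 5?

|PF| = 1·6^4 = 1×1296 = 1296 (Konheim–Weiss)
E.g. (4,2,1,5,5) → sorted (1,2,4,5,5): b_3=4>3, not a PF.
Total 3125; non-PF = 3125−1296 = 1829

1829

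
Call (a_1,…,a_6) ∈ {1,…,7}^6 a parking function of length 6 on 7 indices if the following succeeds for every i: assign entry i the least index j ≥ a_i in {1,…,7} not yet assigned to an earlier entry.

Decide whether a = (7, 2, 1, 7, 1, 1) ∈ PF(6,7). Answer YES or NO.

Order a: b = (1, 1, 1, 2, 7, 7).
  b_1=1 ≤ 2
  b_2=1 ≤ 3
  b_3=1 ≤ 4
  b_4=2 ≤ 5
  b_5=7 > 6
  fails at i=5 ⇒ NO

NO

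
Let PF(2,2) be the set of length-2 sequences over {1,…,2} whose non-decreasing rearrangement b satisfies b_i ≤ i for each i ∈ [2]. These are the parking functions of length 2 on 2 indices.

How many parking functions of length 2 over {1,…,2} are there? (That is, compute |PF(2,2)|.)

|PF(2,2)| = (2+1−2)·(2+1)^{2−1} = 1 · 3 = 3
E.g. (2,1) → sorted (1,2): b_i ≤ i ∀i, a PF.

3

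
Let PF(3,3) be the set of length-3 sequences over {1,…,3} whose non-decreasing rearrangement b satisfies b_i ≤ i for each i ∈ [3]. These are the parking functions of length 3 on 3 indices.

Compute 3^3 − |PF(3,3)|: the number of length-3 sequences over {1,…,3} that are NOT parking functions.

#PF = (3−3+1)·(3+1)^(3−1) = 1 · 16 = 16
E.g. (3,3,3) → sorted (3,3,3): b_1=3>1, not a PF.
Total 27; non-PF = 27−16 = 11

11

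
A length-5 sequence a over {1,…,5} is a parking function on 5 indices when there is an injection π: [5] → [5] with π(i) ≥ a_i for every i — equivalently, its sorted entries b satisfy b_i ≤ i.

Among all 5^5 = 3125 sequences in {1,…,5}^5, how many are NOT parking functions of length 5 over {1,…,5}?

|PF| = (6−5)·6^(5−1) = 1 · 1296 = 1296 [KW]
Check (2,4,5,5,5) → sorted (2,4,5,5,5): b_1=2>1, not a PF.
Total 3125; non-PF = 3125−1296 = 1829

1829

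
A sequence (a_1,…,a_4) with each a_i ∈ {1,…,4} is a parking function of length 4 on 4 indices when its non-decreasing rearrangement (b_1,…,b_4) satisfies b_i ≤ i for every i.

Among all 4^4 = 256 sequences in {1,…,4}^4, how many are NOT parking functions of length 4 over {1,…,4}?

|PF(4,4)| = (5−4)·5^(4−1) = 1·125 = 125
E.g. (3,3,3,2) → sorted (2,3,3,3): b_1=2>1, not a PF.
Total 256; non-PF = 256−125 = 131

131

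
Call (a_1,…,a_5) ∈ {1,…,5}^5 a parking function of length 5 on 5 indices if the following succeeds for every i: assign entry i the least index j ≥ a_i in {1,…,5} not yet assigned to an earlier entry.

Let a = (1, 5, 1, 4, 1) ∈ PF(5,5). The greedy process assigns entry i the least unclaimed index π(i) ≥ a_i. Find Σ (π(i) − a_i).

3

Σπ = 5·6/2 = 15 (π permutes [5]); Σa = 1+5+1+4+1 = 12; disp = 15−12 = 3.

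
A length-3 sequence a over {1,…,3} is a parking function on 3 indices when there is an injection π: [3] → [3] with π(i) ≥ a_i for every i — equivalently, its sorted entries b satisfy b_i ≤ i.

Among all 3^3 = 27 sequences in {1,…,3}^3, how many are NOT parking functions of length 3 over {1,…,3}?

#PF = (3+1−3)·(3+1)^{3−1} = 1·16 = 16
E.g. (1,3,3) → sorted (1,3,3): b_2=3>2, not a PF.
So 27 − 16 = 11 fail.

11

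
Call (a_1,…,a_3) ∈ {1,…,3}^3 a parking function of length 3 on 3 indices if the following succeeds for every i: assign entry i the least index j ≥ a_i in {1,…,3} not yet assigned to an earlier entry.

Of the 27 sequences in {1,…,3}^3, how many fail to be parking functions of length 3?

|PF| = (3+1−3)·(3+1)^{3−1} = 1 · 16 = 16
Example (3,1,3) → sorted (1,3,3): b_2=3>2, not a PF.
Total 27; non-PF = 27−16 = 11

11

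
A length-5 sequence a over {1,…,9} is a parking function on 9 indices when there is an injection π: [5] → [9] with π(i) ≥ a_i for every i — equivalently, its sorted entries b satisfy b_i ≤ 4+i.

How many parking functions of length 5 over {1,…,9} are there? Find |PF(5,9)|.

Count = (9+1−5)·(9+1)^{5−1} = 5×10000 = 50000 [KW]
One tuple (8,6,5,1,9) → sorted (1,5,6,8,9): b_i ≤ 4+i ∀i, a PF.

50000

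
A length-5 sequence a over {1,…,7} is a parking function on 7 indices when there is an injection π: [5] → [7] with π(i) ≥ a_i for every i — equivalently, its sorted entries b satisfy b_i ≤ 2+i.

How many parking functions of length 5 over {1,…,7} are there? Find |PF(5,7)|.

12288

|PF(5,7)| = (7−5+1)·(7+1)^(5−1) = 3×4096 = 12288 (Pollak)
One tuple (4,2,6,3,5) → sorted (2,3,4,5,6): b_i ≤ 2+i ∀i, a PF.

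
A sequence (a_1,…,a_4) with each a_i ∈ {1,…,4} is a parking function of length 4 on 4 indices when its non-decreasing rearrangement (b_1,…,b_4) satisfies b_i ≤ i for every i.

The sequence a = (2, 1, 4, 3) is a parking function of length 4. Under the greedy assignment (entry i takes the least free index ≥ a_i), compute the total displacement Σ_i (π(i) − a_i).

Σπ = 4·5/2 = 10 (π permutes [4]); Σa = 2+1+4+3 = 10; disp = 10−10 = 0.

0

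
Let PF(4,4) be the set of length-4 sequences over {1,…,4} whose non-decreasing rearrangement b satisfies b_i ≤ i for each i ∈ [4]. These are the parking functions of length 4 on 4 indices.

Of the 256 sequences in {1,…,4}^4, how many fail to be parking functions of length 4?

131

|PF(4,4)| = (4−4+1)·(4+1)^(4−1) = 1 · 125 = 125 (Pollak)
One tuple (3,4,4,3) → sorted (3,3,4,4): b_1=3>1, not a PF.
Total 256; non-PF = 256−125 = 131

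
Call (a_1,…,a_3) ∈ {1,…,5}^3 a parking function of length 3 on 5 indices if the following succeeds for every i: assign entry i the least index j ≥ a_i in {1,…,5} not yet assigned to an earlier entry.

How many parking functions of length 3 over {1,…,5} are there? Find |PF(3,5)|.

#PF = (6−3)·6^(3−1) = 3·36 = 108 (Pollak)
Example (3,4,5) → sorted (3,4,5): b_i ≤ 2+i ∀i, a PF.

108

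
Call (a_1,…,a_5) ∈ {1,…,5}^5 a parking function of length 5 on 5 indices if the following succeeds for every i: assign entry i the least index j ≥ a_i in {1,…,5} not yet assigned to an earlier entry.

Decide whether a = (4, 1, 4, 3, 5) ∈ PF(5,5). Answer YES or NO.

NO

Order a: b = (1, 3, 4, 4, 5).
  b_1=1 ≤ 1
  b_2=3 > 2
  fails at i=2 ⇒ NO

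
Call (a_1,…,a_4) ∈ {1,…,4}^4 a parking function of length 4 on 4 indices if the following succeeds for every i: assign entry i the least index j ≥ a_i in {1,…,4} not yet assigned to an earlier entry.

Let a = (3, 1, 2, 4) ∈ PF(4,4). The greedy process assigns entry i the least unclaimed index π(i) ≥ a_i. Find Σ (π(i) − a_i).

0

Σπ = 4·5/2 = 10 (π permutes [4]); Σa = 3+1+2+4 = 10; disp = 10−10 = 0.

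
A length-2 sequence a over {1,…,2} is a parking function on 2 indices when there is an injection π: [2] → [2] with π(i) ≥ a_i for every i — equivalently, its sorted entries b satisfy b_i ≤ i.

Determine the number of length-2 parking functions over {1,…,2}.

3

|PF(2,2)| = (2+1−2)·(2+1)^{2−1} = 1×3 = 3 [KW]
Check (1,1) → sorted (1,1): b_i ≤ i ∀i, a PF.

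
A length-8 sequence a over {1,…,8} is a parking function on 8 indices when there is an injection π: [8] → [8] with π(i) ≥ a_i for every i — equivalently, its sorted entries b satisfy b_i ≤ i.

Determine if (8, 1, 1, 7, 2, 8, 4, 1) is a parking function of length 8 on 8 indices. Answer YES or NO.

NO

Rearranged: b = (1, 1, 1, 2, 4, 7, 8, 8).
  b_1=1 ≤ 1
  b_2=1 ≤ 2
  b_3=1 ≤ 3
  b_4=2 ≤ 4
  b_5=4 ≤ 5
  b_6=7 > 6
  fails at i=6 ⇒ NO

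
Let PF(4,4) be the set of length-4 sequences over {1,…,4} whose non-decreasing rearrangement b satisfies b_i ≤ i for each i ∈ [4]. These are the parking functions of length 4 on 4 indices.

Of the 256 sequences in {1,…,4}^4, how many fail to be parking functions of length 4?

|PF(4,4)| = (4+1−4)·(4+1)^{4−1} = 1·125 = 125 [KW]
Example (4,4,4,2) → sorted (2,4,4,4): b_1=2>1, not a PF.
Total 256; non-PF = 256−125 = 131

131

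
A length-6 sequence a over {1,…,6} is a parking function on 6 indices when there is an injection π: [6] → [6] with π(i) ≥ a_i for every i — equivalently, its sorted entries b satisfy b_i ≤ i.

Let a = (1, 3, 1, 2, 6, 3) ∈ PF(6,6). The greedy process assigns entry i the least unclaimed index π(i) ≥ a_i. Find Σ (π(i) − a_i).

Σπ = 21 ({1..6} each once); Σa = 1+3+1+2+6+3 = 16; disp = 21−16 = 5.

5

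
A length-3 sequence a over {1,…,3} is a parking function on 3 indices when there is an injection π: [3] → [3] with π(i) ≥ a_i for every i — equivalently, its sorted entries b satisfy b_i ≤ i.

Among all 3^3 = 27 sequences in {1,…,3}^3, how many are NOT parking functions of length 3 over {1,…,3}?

11

|PF(3,3)| = (4−3)·4^(3−1) = 1 · 16 = 16 (Konheim–Weiss)
Check (3,2,2) → sorted (2,2,3): b_1=2>1, not a PF.
Total 27; non-PF = 27−16 = 11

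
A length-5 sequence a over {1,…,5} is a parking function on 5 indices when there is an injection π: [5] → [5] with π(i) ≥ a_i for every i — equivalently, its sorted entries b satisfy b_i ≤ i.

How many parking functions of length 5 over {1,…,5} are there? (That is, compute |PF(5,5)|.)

|PF(5,5)| = (5−5+1)·(5+1)^(5−1) = 1·1296 = 1296 (Pollak)
E.g. (1,2,3,4,1) → sorted (1,1,2,3,4): b_i ≤ i ∀i, a PF.

1296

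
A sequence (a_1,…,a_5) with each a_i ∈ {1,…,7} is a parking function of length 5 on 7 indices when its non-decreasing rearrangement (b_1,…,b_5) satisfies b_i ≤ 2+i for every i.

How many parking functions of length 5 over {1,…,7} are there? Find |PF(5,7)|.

12288

|PF| = (8−5)·8^(5−1) = 3 · 4096 = 12288 [KW]
One tuple (5,3,5,4,5) → sorted (3,4,5,5,5): b_i ≤ 2+i ∀i, a PF.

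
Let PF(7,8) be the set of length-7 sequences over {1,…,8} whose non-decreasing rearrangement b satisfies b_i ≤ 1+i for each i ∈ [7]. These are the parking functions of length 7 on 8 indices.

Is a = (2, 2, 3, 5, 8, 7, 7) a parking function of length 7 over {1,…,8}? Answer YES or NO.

NO

Rearranged: b = (2, 2, 3, 5, 7, 7, 8).
  b_1=2 ≤ 2
  b_2=2 ≤ 3
  b_3=3 ≤ 4
  b_4=5 ≤ 5
  b_5=7 > 6
  fails at i=5 ⇒ NO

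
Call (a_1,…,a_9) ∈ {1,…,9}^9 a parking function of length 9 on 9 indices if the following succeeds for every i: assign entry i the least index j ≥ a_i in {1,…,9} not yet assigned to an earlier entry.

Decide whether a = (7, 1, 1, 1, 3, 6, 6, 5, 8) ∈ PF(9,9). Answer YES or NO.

YES

Rearranged: b = (1, 1, 1, 3, 5, 6, 6, 7, 8).
  b_1=1 ≤ 1
  b_2=1 ≤ 2
  b_3=1 ≤ 3
  b_4=3 ≤ 4
  b_5=5 ≤ 5
  b_6=6 ≤ 6
  b_7=6 ≤ 7
  b_8=7 ≤ 8
  b_9=8 ≤ 9
All bounds hold ⇒ YES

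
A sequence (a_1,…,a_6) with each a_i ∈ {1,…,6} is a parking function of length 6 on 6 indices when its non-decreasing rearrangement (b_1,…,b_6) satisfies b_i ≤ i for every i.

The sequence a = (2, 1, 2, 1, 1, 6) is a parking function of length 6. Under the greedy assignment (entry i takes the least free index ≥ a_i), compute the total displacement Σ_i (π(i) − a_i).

8

Σπ(i) = 1+…+6 = 21; Σa = 2+1+2+1+1+6 = 13; disp = 21−13 = 8.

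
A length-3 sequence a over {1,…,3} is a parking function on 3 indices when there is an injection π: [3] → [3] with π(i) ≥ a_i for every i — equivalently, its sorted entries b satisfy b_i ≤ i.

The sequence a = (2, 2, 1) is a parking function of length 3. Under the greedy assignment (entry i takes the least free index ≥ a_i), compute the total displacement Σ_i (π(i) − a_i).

1

Σπ = 6 ({1..3} each once); Σa = 2+2+1 = 5; disp = 6−5 = 1.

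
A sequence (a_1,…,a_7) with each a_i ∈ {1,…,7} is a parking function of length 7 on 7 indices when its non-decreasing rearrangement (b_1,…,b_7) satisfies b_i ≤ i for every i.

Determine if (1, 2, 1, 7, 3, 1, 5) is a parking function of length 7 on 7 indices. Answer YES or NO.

YES

Sorted: b = (1, 1, 1, 2, 3, 5, 7).
  b_1=1 ≤ 1
  b_2=1 ≤ 2
  b_3=1 ≤ 3
  b_4=2 ≤ 4
  b_5=3 ≤ 5
  b_6=5 ≤ 6
  b_7=7 ≤ 7
All bounds hold ⇒ YES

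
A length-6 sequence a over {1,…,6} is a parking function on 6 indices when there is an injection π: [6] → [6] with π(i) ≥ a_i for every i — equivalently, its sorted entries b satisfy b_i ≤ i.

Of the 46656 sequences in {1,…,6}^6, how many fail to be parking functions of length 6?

#PF = (7−6)·7^(6−1) = 1 · 16807 = 16807 (Pollak)
Check (6,1,5,5,2,5) → sorted (1,2,5,5,5,6): b_3=5>3, not a PF.
6^6 − 16807 = 46656 − 16807 = 29849

29849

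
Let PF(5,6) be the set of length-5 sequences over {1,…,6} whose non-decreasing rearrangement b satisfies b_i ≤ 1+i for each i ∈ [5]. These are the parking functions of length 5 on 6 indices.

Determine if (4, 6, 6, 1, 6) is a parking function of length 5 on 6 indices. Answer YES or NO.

NO

Order a: b = (1, 4, 6, 6, 6).
  b_1=1 ≤ 2
  b_2=4 > 3
  fails at i=2 ⇒ NO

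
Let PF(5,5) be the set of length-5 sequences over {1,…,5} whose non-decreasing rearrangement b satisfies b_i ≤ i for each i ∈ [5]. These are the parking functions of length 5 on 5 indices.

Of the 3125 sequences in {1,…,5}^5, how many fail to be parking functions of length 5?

|PF| = (5−5+1)·(5+1)^(5−1) = 1×1296 = 1296 (Pollak)
E.g. (3,2,5,5,5) → sorted (2,3,5,5,5): b_1=2>1, not a PF.
Total 3125; non-PF = 3125−1296 = 1829

1829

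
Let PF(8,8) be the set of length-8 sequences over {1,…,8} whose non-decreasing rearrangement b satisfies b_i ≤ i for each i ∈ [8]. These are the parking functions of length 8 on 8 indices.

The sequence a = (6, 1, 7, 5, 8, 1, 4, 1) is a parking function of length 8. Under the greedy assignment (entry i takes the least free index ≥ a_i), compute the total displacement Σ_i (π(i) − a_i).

3

Σπ = 8·9/2 = 36 (π permutes [8]); Σa = 6+1+7+5+8+1+4+1 = 33; disp = 36−33 = 3.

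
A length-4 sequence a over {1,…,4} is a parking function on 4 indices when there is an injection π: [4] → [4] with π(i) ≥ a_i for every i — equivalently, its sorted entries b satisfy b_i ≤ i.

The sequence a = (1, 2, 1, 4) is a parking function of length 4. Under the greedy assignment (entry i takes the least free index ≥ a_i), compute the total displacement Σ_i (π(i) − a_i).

2

Σπ(i) = 1+…+4 = 10; Σa = 1+2+1+4 = 8; disp = 10−8 = 2.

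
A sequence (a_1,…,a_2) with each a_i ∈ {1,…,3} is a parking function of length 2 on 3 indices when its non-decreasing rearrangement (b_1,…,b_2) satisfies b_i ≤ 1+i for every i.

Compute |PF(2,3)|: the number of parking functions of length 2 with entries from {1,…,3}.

8

|PF| = 2·4^1 = 2 · 4 = 8
Example (1,1) → sorted (1,1): b_i ≤ 1+i ∀i, a PF.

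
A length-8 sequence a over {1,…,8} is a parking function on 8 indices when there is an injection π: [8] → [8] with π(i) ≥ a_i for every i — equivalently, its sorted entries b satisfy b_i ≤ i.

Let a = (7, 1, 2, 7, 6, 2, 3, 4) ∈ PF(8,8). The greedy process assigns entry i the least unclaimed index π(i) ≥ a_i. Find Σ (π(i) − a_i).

Σπ(i) = 1+…+8 = 36; Σa = 7+1+2+7+6+2+3+4 = 32; disp = 36−32 = 4.

4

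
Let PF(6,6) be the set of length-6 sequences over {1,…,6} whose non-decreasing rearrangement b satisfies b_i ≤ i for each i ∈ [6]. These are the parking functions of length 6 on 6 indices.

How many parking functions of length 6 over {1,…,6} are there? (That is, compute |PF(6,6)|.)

|PF(6,6)| = 1·7^5 = 1×16807 = 16807
Example (3,3,5,1,5,1) → sorted (1,1,3,3,5,5): b_i ≤ i ∀i, a PF.

16807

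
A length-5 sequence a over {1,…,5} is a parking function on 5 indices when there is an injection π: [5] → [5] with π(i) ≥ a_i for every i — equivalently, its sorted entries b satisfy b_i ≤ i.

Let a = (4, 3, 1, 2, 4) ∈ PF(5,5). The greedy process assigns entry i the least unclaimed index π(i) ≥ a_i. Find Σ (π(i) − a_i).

Σπ = 5·6/2 = 15 (π permutes [5]); Σa = 4+3+1+2+4 = 14; disp = 15−14 = 1.

1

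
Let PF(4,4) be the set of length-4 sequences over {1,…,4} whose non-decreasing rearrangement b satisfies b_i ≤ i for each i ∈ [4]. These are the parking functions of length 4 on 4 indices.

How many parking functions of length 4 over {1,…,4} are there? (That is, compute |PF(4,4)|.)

|PF| = (5−4)·5^(4−1) = 1 · 125 = 125 (Pollak)
Check (1,2,2,3) → sorted (1,2,2,3): b_i ≤ i ∀i, a PF.

125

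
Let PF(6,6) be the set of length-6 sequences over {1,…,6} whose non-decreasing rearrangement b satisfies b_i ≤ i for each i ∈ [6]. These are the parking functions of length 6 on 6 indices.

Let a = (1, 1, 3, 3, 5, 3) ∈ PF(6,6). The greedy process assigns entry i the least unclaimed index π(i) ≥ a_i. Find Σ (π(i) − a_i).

5

Σπ = 21 ({1..6} each once); Σa = 1+1+3+3+5+3 = 16; disp = 21−16 = 5.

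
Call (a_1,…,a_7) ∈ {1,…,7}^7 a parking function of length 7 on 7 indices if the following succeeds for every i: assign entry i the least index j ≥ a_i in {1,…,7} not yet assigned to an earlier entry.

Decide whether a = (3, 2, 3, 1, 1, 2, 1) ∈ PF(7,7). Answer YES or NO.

Order a: b = (1, 1, 1, 2, 2, 3, 3).
  b_1=1 ≤ 1
  b_2=1 ≤ 2
  b_3=1 ≤ 3
  b_4=2 ≤ 4
  b_5=2 ≤ 5
  b_6=3 ≤ 6
  b_7=3 ≤ 7
All bounds hold ⇒ YES

YES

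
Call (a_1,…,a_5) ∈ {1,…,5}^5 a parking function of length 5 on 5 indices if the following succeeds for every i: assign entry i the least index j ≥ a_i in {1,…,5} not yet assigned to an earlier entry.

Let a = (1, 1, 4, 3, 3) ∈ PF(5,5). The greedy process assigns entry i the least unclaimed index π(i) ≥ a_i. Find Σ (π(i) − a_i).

Σπ = 5·6/2 = 15 (π permutes [5]); Σa = 1+1+4+3+3 = 12; disp = 15−12 = 3.

3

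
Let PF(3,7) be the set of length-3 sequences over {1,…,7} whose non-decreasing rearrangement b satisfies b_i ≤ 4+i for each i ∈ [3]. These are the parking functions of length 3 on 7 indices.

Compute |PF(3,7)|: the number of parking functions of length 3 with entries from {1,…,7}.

320

|PF(3,7)| = 5·8^2 = 5×64 = 320
Check (4,6,4) → sorted (4,4,6): b_i ≤ 4+i ∀i, a PF.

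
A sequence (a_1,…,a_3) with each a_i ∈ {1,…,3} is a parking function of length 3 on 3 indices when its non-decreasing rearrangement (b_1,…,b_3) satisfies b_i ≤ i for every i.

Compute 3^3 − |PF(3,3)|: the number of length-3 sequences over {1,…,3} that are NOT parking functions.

Count = (4−3)·4^(3−1) = 1×16 = 16 (Konheim–Weiss)
Check (3,1,3) → sorted (1,3,3): b_2=3>2, not a PF.
Total 27; non-PF = 27−16 = 11

11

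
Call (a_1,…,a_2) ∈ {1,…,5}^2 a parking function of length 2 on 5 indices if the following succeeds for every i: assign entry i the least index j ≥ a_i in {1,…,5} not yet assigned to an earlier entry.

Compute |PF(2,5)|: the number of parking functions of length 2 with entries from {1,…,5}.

24

|PF(2,5)| = (6−2)·6^(2−1) = 4×6 = 24
Example (2,3) → sorted (2,3): b_i ≤ 3+i ∀i, a PF.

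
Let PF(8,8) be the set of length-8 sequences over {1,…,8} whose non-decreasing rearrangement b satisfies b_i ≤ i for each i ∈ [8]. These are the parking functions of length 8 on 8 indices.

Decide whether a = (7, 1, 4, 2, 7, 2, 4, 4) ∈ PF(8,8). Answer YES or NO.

YES

Sorted: b = (1, 2, 2, 4, 4, 4, 7, 7).
  b_1=1 ≤ 1
  b_2=2 ≤ 2
  b_3=2 ≤ 3
  b_4=4 ≤ 4
  b_5=4 ≤ 5
  b_6=4 ≤ 6
  b_7=7 ≤ 7
  b_8=7 ≤ 8
All bounds hold ⇒ YES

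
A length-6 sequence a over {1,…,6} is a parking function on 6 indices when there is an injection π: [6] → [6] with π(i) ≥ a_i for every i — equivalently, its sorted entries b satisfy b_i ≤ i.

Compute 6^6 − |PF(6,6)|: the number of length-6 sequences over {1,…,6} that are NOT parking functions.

29849

|PF| = (7−6)·7^(6−1) = 1·16807 = 16807 (Pollak)
Check (4,3,3,3,3,5) → sorted (3,3,3,3,4,5): b_1=3>1, not a PF.
Total 46656; non-PF = 46656−16807 = 29849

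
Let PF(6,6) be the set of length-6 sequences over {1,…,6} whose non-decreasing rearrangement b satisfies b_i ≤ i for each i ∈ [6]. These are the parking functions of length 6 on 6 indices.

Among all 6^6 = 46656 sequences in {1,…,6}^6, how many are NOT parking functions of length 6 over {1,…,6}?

|PF(6,6)| = (7−6)·7^(6−1) = 1·16807 = 16807 (Pollak)
E.g. (6,1,6,3,2,3) → sorted (1,2,3,3,6,6): b_5=6>5, not a PF.
6^6 − 16807 = 46656 − 16807 = 29849

29849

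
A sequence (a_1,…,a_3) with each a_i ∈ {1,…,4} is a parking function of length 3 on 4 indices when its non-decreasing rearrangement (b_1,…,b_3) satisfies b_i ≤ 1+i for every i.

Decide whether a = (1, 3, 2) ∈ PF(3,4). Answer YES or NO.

YES

Rearranged: b = (1, 2, 3).
  b_1=1 ≤ 2
  b_2=2 ≤ 3
  b_3=3 ≤ 4
All bounds hold ⇒ YES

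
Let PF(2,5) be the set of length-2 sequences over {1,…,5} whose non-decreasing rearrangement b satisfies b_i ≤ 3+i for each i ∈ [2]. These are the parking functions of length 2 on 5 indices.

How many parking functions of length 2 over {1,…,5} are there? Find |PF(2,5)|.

Count = (5+1−2)·(5+1)^{2−1} = 4 · 6 = 24
One tuple (5,4) → sorted (4,5): b_i ≤ 3+i ∀i, a PF.

24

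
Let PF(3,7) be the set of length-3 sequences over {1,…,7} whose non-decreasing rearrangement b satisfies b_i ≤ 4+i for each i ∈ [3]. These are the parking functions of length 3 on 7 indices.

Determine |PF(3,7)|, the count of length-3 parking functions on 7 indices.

320

|PF(3,7)| = 5·8^2 = 5·64 = 320 (Konheim–Weiss)
Check (6,2,7) → sorted (2,6,7): b_i ≤ 4+i ∀i, a PF.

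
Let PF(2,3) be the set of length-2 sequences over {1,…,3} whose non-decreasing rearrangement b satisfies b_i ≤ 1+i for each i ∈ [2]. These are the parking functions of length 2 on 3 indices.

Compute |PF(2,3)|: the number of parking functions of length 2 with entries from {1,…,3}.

8

#PF = 2·4^1 = 2·4 = 8 (Konheim–Weiss)
E.g. (3,1) → sorted (1,3): b_i ≤ 1+i ∀i, a PF.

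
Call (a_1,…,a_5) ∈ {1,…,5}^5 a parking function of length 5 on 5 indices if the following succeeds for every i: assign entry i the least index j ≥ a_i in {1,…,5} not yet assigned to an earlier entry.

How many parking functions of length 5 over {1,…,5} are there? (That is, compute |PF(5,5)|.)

Count = (5−5+1)·(5+1)^(5−1) = 1·1296 = 1296
Example (3,1,1,4,4) → sorted (1,1,3,4,4): b_i ≤ i ∀i, a PF.

1296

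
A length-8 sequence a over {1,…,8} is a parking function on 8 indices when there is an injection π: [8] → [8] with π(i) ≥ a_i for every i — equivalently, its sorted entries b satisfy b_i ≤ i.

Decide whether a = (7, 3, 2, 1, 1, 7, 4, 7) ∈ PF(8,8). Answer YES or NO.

NO

Sorted: b = (1, 1, 2, 3, 4, 7, 7, 7).
  b_1=1 ≤ 1
  b_2=1 ≤ 2
  b_3=2 ≤ 3
  b_4=3 ≤ 4
  b_5=4 ≤ 5
  b_6=7 > 6
  fails at i=6 ⇒ NO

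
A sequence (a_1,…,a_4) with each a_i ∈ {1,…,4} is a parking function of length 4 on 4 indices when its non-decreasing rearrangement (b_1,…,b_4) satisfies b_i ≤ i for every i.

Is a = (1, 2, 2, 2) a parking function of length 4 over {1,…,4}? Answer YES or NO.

Order a: b = (1, 2, 2, 2).
  b_1=1 ≤ 1
  b_2=2 ≤ 2
  b_3=2 ≤ 3
  b_4=2 ≤ 4
All bounds hold ⇒ YES

YES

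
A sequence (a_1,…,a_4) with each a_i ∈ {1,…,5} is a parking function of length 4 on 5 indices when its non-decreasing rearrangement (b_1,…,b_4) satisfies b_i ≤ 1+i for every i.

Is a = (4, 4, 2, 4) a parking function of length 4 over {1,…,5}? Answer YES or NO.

NO

Sorted: b = (2, 4, 4, 4).
  b_1=2 ≤ 2
  b_2=4 > 3
  fails at i=2 ⇒ NO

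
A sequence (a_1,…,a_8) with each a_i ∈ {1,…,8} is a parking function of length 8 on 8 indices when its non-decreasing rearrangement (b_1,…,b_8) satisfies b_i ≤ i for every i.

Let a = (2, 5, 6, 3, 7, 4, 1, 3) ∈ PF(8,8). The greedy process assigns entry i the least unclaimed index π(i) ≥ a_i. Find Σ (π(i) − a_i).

5

Σπ(i) = 1+…+8 = 36; Σa = 2+5+6+3+7+4+1+3 = 31; disp = 36−31 = 5.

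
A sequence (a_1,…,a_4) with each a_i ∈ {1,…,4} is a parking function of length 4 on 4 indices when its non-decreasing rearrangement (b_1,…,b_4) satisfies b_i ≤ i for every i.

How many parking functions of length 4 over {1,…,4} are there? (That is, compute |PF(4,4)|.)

#PF = 1·5^3 = 1×125 = 125 [KW]
E.g. (4,2,1,2) → sorted (1,2,2,4): b_i ≤ i ∀i, a PF.

125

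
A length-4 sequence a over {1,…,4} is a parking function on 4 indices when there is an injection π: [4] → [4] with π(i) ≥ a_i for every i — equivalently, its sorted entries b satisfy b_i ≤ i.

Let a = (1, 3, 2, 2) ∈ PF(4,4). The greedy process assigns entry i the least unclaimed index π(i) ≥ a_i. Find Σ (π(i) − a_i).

Σπ = 4·5/2 = 10 (π permutes [4]); Σa = 1+3+2+2 = 8; disp = 10−8 = 2.

2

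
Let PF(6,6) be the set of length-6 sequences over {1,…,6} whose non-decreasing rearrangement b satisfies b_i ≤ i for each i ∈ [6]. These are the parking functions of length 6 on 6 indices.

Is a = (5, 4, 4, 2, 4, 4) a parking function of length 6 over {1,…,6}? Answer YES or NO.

NO

Order a: b = (2, 4, 4, 4, 4, 5).
  b_1=2 > 1
  fails at i=1 ⇒ NO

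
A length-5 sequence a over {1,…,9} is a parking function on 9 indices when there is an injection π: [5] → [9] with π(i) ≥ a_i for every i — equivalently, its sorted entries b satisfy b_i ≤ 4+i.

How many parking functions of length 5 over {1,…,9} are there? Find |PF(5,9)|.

50000

#PF = 5·10^4 = 5·10000 = 50000 (Konheim–Weiss)
Example (2,6,4,3,2) → sorted (2,2,3,4,6): b_i ≤ 4+i ∀i, a PF.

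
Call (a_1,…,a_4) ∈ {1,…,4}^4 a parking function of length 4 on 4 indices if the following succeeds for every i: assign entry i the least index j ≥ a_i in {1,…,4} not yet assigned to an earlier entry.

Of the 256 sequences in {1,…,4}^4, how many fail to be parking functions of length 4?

#PF = 1·5^3 = 1·125 = 125 (Konheim–Weiss)
Example (3,4,4,3) → sorted (3,3,4,4): b_1=3>1, not a PF.
4^4 − 125 = 256 − 125 = 131

131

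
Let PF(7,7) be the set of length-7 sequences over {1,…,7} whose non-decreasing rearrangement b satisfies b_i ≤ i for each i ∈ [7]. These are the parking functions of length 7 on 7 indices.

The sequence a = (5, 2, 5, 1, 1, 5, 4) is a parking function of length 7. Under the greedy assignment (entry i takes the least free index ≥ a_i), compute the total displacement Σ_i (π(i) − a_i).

5

Σπ = 7·8/2 = 28 (π permutes [7]); Σa = 5+2+5+1+1+5+4 = 23; disp = 28−23 = 5.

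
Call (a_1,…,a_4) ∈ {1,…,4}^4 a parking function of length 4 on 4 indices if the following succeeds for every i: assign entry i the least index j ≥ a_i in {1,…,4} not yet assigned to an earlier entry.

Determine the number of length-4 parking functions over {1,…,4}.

125

|PF(4,4)| = (4−4+1)·(4+1)^(4−1) = 1·125 = 125 (Konheim–Weiss)
Check (3,1,1,4) → sorted (1,1,3,4): b_i ≤ i ∀i, a PF.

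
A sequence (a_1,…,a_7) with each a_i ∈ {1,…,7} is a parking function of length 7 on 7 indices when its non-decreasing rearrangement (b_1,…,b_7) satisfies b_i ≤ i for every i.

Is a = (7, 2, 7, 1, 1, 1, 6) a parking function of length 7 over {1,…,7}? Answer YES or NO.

Sorted: b = (1, 1, 1, 2, 6, 7, 7).
  b_1=1 ≤ 1
  b_2=1 ≤ 2
  b_3=1 ≤ 3
  b_4=2 ≤ 4
  b_5=6 > 5
  fails at i=5 ⇒ NO

NO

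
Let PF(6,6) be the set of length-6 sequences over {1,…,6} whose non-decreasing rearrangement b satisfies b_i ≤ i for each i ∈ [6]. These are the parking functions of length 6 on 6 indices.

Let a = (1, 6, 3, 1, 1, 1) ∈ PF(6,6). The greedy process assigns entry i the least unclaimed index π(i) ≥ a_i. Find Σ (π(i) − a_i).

Σπ = 21 ({1..6} each once); Σa = 1+6+3+1+1+1 = 13; disp = 21−13 = 8.

8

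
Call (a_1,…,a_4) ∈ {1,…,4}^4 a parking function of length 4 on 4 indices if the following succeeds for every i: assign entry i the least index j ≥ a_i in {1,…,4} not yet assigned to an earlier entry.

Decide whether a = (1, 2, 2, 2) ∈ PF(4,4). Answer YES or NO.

Order a: b = (1, 2, 2, 2).
  b_1=1 ≤ 1
  b_2=2 ≤ 2
  b_3=2 ≤ 3
  b_4=2 ≤ 4
All bounds hold ⇒ YES

YES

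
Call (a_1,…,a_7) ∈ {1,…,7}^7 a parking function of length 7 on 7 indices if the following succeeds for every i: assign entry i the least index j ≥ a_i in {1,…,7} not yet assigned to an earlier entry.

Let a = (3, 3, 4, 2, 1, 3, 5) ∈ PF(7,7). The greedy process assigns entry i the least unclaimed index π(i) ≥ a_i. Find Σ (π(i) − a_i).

7

Σπ = 28 ({1..7} each once); Σa = 3+3+4+2+1+3+5 = 21; disp = 28−21 = 7.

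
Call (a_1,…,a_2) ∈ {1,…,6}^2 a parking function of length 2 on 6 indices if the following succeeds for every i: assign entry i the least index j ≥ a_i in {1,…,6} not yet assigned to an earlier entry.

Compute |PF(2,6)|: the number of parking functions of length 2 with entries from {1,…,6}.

35

|PF| = 5·7^1 = 5×7 = 35
E.g. (1,4) → sorted (1,4): b_i ≤ 4+i ∀i, a PF.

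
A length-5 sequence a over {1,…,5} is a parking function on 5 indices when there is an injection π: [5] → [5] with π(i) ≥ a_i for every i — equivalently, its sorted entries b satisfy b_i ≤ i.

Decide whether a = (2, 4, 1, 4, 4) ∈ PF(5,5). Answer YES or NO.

Sorted: b = (1, 2, 4, 4, 4).
  b_1=1 ≤ 1
  b_2=2 ≤ 2
  b_3=4 > 3
  fails at i=3 ⇒ NO

NO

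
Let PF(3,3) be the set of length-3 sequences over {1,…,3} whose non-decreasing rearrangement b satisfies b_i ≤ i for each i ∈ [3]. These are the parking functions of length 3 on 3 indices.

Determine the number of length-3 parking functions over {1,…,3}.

16

Count = (3−3+1)·(3+1)^(3−1) = 1×16 = 16 [KW]
Example (2,3,1) → sorted (1,2,3): b_i ≤ i ∀i, a PF.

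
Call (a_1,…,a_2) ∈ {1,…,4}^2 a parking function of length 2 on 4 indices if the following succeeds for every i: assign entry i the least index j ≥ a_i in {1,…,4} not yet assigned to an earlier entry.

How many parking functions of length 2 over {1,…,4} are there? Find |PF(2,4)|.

#PF = (4−2+1)·(4+1)^(2−1) = 3 · 5 = 15 [KW]
One tuple (3,4) → sorted (3,4): b_i ≤ 2+i ∀i, a PF.

15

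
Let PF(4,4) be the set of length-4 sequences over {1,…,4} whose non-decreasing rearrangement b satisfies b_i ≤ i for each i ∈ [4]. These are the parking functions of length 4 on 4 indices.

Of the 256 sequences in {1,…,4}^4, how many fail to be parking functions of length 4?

131

Count = 1·5^3 = 1×125 = 125 [KW]
Check (2,2,3,2) → sorted (2,2,2,3): b_1=2>1, not a PF.
Total 256; non-PF = 256−125 = 131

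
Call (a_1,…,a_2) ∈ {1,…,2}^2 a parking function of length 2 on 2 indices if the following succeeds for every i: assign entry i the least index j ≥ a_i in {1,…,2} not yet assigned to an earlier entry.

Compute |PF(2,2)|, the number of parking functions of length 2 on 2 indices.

|PF(2,2)| = (3−2)·3^(2−1) = 1×3 = 3 [KW]
One tuple (1,2) → sorted (1,2): b_i ≤ i ∀i, a PF.

3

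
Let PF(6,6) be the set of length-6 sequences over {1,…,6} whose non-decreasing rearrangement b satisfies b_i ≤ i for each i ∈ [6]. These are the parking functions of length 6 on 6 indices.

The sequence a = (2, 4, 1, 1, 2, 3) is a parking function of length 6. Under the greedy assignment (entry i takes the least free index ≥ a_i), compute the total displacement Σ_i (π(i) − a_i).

8

Σπ(i) = 1+…+6 = 21; Σa = 2+4+1+1+2+3 = 13; disp = 21−13 = 8.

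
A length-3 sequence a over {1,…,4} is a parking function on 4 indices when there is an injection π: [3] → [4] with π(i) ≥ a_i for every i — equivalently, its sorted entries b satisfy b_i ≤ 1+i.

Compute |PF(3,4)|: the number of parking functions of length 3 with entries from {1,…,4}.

#PF = (4−3+1)·(4+1)^(3−1) = 2×25 = 50
E.g. (4,1,2) → sorted (1,2,4): b_i ≤ 1+i ∀i, a PF.

50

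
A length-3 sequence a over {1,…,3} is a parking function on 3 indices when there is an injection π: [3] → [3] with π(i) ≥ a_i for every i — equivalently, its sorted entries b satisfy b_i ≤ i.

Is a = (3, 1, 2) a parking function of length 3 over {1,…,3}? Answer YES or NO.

Rearranged: b = (1, 2, 3).
  b_1=1 ≤ 1
  b_2=2 ≤ 2
  b_3=3 ≤ 3
All bounds hold ⇒ YES

YES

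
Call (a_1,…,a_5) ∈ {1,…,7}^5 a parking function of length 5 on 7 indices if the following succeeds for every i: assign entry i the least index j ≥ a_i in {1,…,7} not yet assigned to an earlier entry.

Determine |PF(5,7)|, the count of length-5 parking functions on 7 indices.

12288

#PF = 3·8^4 = 3×4096 = 12288 [KW]
Check (6,2,2,1,2) → sorted (1,2,2,2,6): b_i ≤ 2+i ∀i, a PF.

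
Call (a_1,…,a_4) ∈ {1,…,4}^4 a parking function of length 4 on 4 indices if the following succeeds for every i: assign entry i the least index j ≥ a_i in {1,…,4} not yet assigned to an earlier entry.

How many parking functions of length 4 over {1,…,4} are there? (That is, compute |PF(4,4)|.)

#PF = (4−4+1)·(4+1)^(4−1) = 1 · 125 = 125
Check (4,2,1,3) → sorted (1,2,3,4): b_i ≤ i ∀i, a PF.

125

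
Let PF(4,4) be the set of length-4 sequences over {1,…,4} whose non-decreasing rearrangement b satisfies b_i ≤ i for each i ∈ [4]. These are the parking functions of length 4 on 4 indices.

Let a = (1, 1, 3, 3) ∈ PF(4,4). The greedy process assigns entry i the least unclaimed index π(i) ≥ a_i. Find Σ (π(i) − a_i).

Σπ = 10 ({1..4} each once); Σa = 1+1+3+3 = 8; disp = 10−8 = 2.

2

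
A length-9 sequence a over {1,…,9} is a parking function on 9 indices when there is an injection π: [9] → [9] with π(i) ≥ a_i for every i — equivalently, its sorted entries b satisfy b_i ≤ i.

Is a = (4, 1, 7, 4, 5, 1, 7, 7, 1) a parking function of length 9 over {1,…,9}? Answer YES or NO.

Sorted: b = (1, 1, 1, 4, 4, 5, 7, 7, 7).
  b_1=1 ≤ 1
  b_2=1 ≤ 2
  b_3=1 ≤ 3
  b_4=4 ≤ 4
  b_5=4 ≤ 5
  b_6=5 ≤ 6
  b_7=7 ≤ 7
  b_8=7 ≤ 8
  b_9=7 ≤ 9
All bounds hold ⇒ YES

YES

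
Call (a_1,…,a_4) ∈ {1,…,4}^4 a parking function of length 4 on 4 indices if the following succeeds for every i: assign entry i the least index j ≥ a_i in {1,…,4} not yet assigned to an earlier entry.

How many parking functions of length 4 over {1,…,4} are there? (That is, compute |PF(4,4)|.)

|PF(4,4)| = 1·5^3 = 1 · 125 = 125 (Konheim–Weiss)
One tuple (3,3,1,2) → sorted (1,2,3,3): b_i ≤ i ∀i, a PF.

125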